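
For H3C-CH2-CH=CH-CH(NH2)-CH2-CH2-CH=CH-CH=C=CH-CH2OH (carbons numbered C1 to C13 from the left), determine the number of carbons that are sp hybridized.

C1: sp3
C2: sp3
C3: sp2
C4: sp2
C5: sp3
C6: sp3
C7: sp3
C8: sp2
C9: sp2
C10: sp2
C11: sp ✓
C12: sp2
C13: sp3
C11 → 1 sp carbon.

1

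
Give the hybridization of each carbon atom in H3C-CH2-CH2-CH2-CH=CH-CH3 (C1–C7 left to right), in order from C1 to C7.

C1 is sp3: 4 σ bonds, 4 electron-density regions.
C2 — 4 σ bonds. Steric number 4, so sp3.
C3 is sp3: 4 σ bonds, 4 electron-density regions.
C4 has 4 σ bonds: steric number 4 → sp3.
C5 carries 3 σ bonds, plus one π bond, giving a steric number of 3, so it is sp2.
C6: 3 σ bonds, plus one π bond — 3 electron domains, sp2.
C7: 4 σ bonds — 4 electron domains, sp3.

C1 sp3, C2 sp3, C3 sp3, C4 sp3, C5 sp2, C6 sp2, C7 sp3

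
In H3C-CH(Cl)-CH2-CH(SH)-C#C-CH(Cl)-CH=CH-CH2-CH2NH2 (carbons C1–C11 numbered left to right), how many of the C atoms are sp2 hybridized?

C1: sp3
C2: sp3
C3: sp3
C4: sp3
C5: sp
C6: sp
C7: sp3
C8: sp2 ✓
C9: sp2 ✓
C10: sp3
C11: sp3
C8, C9 → 2 sp2 carbons.

2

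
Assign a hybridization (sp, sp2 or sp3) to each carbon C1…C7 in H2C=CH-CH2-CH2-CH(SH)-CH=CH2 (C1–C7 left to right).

C1 sp2, C2 sp2, C3 sp3, C4 sp3, C5 sp3, C6 sp2, C7 sp2

C1 (3 σ bonds, plus one π bond) has steric number 3: sp2.
C2 — 3 σ bonds, plus one π bond. Steric number 3, so sp2.
C3: 4 σ bonds — 4 electron domains, sp3.
C4: 4 σ bonds; 4 regions of electron density → sp3.
C5 carries 4 σ bonds, giving a steric number of 4, so it is sp3.
C6 (3 σ bonds, plus one π bond) has steric number 3: sp2.
C7 has 3 σ bonds, plus one π bond: steric number 3 → sp2.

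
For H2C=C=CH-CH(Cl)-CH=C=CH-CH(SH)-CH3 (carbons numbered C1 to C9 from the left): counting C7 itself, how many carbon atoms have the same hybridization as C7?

C7 is sp2 (one π bond).
C1: sp2 ✓
C2: sp
C3: sp2 ✓
C4: sp3
C5: sp2 ✓
C6: sp
C7: sp2 ✓
C8: sp3
C9: sp3
4 carbons are sp2.

4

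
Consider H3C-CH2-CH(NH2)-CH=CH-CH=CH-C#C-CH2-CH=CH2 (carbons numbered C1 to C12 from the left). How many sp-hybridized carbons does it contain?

C1: sp3
C2: sp3
C3: sp3
C4: sp2
C5: sp2
C6: sp2
C7: sp2
C8: sp ✓
C9: sp ✓
C10: sp3
C11: sp2
C12: sp2
C8, C9 → 2 sp carbons.

2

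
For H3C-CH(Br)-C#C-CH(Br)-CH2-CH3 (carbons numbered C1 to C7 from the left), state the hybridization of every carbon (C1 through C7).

C1 sp3, C2 sp3, C3 sp, C4 sp, C5 sp3, C6 sp3, C7 sp3

C1 has 4 σ bonds: steric number 4 → sp3.
C2: 4 σ bonds; 4 regions of electron density → sp3.
C3: 2 σ bonds, plus two π bonds; 2 regions of electron density → sp.
C4: 2 σ bonds, plus two π bonds — 2 electron domains, sp.
C5: 4 σ bonds — 4 electron domains, sp3.
C6 (4 σ bonds) has steric number 4: sp3.
C7 carries 4 σ bonds, giving a steric number of 4, so it is sp3.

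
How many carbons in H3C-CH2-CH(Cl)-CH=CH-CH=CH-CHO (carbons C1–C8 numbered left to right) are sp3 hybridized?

C1: sp3 ✓
C2: sp3 ✓
C3: sp3 ✓
C4: sp2
C5: sp2
C6: sp2
C7: sp2
C8: sp2
C1, C2, C3 → 3 sp3 carbons.

3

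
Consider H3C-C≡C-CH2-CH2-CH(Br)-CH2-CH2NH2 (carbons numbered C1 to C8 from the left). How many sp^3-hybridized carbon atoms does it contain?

6

C1: sp3 ✓
C2: sp
C3: sp
C4: sp3 ✓
C5: sp3 ✓
C6: sp3 ✓
C7: sp3 ✓
C8: sp3 ✓
C1, C4, C5, C6, C7, C8 → 6 sp3 carbons.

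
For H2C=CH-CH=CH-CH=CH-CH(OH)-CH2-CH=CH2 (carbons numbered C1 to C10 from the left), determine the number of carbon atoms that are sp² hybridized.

8

C1: sp2 ✓
C2: sp2 ✓
C3: sp2 ✓
C4: sp2 ✓
C5: sp2 ✓
C6: sp2 ✓
C7: sp3
C8: sp3
C9: sp2 ✓
C10: sp2 ✓
C1, C2, C3, C4, C5, C6, C9, C10 → 8 sp2 carbons.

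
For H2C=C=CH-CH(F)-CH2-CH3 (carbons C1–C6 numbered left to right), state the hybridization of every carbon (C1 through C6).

C1 sp2, C2 sp, C3 sp2, C4 sp3, C5 sp3, C6 sp3

C1 has 3 σ bonds, plus one π bond: steric number 3 → sp2.
C2: 2 σ bonds, plus two π bonds — 2 electron domains, sp.
C3 (3 σ bonds, plus one π bond) has steric number 3: sp2.
C4: 4 σ bonds; 4 regions of electron density → sp3.
C5 (4 σ bonds) has steric number 4: sp3.
C6 is sp3: 4 σ bonds, 4 electron-density regions.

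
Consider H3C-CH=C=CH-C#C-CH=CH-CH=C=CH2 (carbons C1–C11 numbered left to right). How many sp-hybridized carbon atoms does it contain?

C1: sp3
C2: sp2
C3: sp ✓
C4: sp2
C5: sp ✓
C6: sp ✓
C7: sp2
C8: sp2
C9: sp2
C10: sp ✓
C11: sp2
C3, C5, C6, C10 → 4 sp carbons.

4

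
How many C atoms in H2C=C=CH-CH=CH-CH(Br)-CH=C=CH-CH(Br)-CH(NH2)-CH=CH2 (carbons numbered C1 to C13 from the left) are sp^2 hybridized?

C1: sp2 ✓
C2: sp
C3: sp2 ✓
C4: sp2 ✓
C5: sp2 ✓
C6: sp3
C7: sp2 ✓
C8: sp
C9: sp2 ✓
C10: sp3
C11: sp3
C12: sp2 ✓
C13: sp2 ✓
C1, C3, C4, C5, C7, C9, C12, C13 → 8 sp2 carbons.

8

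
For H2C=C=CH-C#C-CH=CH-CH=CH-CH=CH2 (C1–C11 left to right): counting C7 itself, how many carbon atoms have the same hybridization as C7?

C7 is sp2 (one π bond).
C1: sp2 ✓
C2: sp
C3: sp2 ✓
C4: sp
C5: sp
C6: sp2 ✓
C7: sp2 ✓
C8: sp2 ✓
C9: sp2 ✓
C10: sp2 ✓
C11: sp2 ✓
8 carbons are sp2.

8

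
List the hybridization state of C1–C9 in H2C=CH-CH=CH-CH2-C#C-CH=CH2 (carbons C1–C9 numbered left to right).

C1 is sp2: 3 σ bonds, plus one π bond, 3 electron-density regions.
C2 carries 3 σ bonds, plus one π bond, giving a steric number of 3, so it is sp2.
C3 carries 3 σ bonds, plus one π bond, giving a steric number of 3, so it is sp2.
C4 is sp2: 3 σ bonds, plus one π bond, 3 electron-density regions.
C5: 4 σ bonds — 4 electron domains, sp3.
C6 (2 σ bonds, plus two π bonds) has steric number 2: sp.
C7: 2 σ bonds, plus two π bonds; 2 regions of electron density → sp.
C8: 3 σ bonds, plus one π bond — 3 electron domains, sp2.
C9: 3 σ bonds, plus one π bond — 3 electron domains, sp2.

C1 sp2, C2 sp2, C3 sp2, C4 sp2, C5 sp3, C6 sp, C7 sp, C8 sp2, C9 sp2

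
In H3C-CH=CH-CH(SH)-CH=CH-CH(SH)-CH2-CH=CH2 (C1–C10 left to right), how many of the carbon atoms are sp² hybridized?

6

C1: sp3
C2: sp2 ✓
C3: sp2 ✓
C4: sp3
C5: sp2 ✓
C6: sp2 ✓
C7: sp3
C8: sp3
C9: sp2 ✓
C10: sp2 ✓
C2, C3, C5, C6, C9, C10 → 6 sp2 carbons.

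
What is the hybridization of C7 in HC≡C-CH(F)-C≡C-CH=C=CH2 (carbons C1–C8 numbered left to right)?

sp

C7 is sp: 2 σ bonds, plus two π bonds, 2 electron-density regions.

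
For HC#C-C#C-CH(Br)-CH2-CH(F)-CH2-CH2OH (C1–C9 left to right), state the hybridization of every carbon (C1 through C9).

C1 sp, C2 sp, C3 sp, C4 sp, C5 sp3, C6 sp3, C7 sp3, C8 sp3, C9 sp3

C1 is sp: 2 σ bonds, plus two π bonds, 2 electron-density regions.
C2 (2 σ bonds, plus two π bonds) has steric number 2: sp.
C3 — 2 σ bonds, plus two π bonds. Steric number 2, so sp.
C4 — 2 σ bonds, plus two π bonds. Steric number 2, so sp.
C5 is sp3: 4 σ bonds, 4 electron-density regions.
C6 has 4 σ bonds: steric number 4 → sp3.
C7 — 4 σ bonds. Steric number 4, so sp3.
C8 carries 4 σ bonds, giving a steric number of 4, so it is sp3.
C9 carries 4 σ bonds, giving a steric number of 4, so it is sp3.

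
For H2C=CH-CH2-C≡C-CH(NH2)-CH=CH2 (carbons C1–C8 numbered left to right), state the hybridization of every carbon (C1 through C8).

C1: 3 σ bonds, plus one π bond; 3 regions of electron density → sp2.
C2 (3 σ bonds, plus one π bond) has steric number 3: sp2.
C3: 4 σ bonds — 4 electron domains, sp3.
C4 is sp: 2 σ bonds, plus two π bonds, 2 electron-density regions.
C5: 2 σ bonds, plus two π bonds; 2 regions of electron density → sp.
C6 is sp3: 4 σ bonds, 4 electron-density regions.
C7 carries 3 σ bonds, plus one π bond, giving a steric number of 3, so it is sp2.
C8 has 3 σ bonds, plus one π bond: steric number 3 → sp2.

C1 sp2, C2 sp2, C3 sp3, C4 sp, C5 sp, C6 sp3, C7 sp2, C8 sp2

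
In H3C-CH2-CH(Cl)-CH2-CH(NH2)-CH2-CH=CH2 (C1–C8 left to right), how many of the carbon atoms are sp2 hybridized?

2

C1: sp3
C2: sp3
C3: sp3
C4: sp3
C5: sp3
C6: sp3
C7: sp2 ✓
C8: sp2 ✓
C7, C8 → 2 sp2 carbons.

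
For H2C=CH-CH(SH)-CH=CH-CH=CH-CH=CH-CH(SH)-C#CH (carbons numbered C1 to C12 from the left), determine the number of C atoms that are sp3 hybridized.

C1: sp2
C2: sp2
C3: sp3 ✓
C4: sp2
C5: sp2
C6: sp2
C7: sp2
C8: sp2
C9: sp2
C10: sp3 ✓
C11: sp
C12: sp
C3, C10 → 2 sp3 carbons.

2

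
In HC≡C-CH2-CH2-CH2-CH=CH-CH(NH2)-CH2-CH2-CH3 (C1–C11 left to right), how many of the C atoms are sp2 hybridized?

C1: sp
C2: sp
C3: sp3
C4: sp3
C5: sp3
C6: sp2 ✓
C7: sp2 ✓
C8: sp3
C9: sp3
C10: sp3
C11: sp3
C6, C7 → 2 sp2 carbons.

2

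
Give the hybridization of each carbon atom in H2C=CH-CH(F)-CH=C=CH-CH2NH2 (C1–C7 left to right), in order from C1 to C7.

C1 is sp2: 3 σ bonds, plus one π bond, 3 electron-density regions.
C2 — 3 σ bonds, plus one π bond. Steric number 3, so sp2.
C3 — 4 σ bonds. Steric number 4, so sp3.
C4 (3 σ bonds, plus one π bond) has steric number 3: sp2.
C5 has 2 σ bonds, plus two π bonds: steric number 2 → sp.
C6 — 3 σ bonds, plus one π bond. Steric number 3, so sp2.
C7 (4 σ bonds) has steric number 4: sp3.

C1 sp2, C2 sp2, C3 sp3, C4 sp2, C5 sp, C6 sp2, C7 sp3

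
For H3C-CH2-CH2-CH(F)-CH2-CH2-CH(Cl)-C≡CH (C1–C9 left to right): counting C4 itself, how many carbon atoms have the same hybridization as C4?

7

C4 is sp3 (only σ bonds).
C1: sp3 ✓
C2: sp3 ✓
C3: sp3 ✓
C4: sp3 ✓
C5: sp3 ✓
C6: sp3 ✓
C7: sp3 ✓
C8: sp
C9: sp
7 carbons are sp3.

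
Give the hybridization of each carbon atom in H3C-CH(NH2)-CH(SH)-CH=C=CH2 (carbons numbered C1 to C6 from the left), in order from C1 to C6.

C1 sp3, C2 sp3, C3 sp3, C4 sp2, C5 sp, C6 sp2

C1 — 4 σ bonds. Steric number 4, so sp3.
C2 carries 4 σ bonds, giving a steric number of 4, so it is sp3.
C3: 4 σ bonds — 4 electron domains, sp3.
C4 — 3 σ bonds, plus one π bond. Steric number 3, so sp2.
C5 is sp: 2 σ bonds, plus two π bonds, 2 electron-density regions.
C6 — 3 σ bonds, plus one π bond. Steric number 3, so sp2.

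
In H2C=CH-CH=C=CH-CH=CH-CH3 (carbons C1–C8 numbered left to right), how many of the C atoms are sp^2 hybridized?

C1: sp2 ✓
C2: sp2 ✓
C3: sp2 ✓
C4: sp
C5: sp2 ✓
C6: sp2 ✓
C7: sp2 ✓
C8: sp3
C1, C2, C3, C5, C6, C7 → 6 sp2 carbons.

6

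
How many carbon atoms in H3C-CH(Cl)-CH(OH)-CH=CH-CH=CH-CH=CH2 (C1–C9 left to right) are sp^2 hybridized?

6

C1: sp3
C2: sp3
C3: sp3
C4: sp2 ✓
C5: sp2 ✓
C6: sp2 ✓
C7: sp2 ✓
C8: sp2 ✓
C9: sp2 ✓
C4, C5, C6, C7, C8, C9 → 6 sp2 carbons.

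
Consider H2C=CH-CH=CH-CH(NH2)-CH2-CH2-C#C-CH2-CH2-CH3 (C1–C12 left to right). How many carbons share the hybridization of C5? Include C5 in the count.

6

C5 is sp3 (only σ bonds).
C1: sp2
C2: sp2
C3: sp2
C4: sp2
C5: sp3 ✓
C6: sp3 ✓
C7: sp3 ✓
C8: sp
C9: sp
C10: sp3 ✓
C11: sp3 ✓
C12: sp3 ✓
6 carbons are sp3.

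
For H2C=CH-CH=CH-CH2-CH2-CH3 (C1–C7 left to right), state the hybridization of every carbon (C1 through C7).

C1: 3 σ bonds, plus one π bond — 3 electron domains, sp2.
C2: 3 σ bonds, plus one π bond; 3 regions of electron density → sp2.
C3: 3 σ bonds, plus one π bond — 3 electron domains, sp2.
C4 (3 σ bonds, plus one π bond) has steric number 3: sp2.
C5: 4 σ bonds — 4 electron domains, sp3.
C6 is sp3: 4 σ bonds, 4 electron-density regions.
C7 (4 σ bonds) has steric number 4: sp3.

C1 sp2, C2 sp2, C3 sp2, C4 sp2, C5 sp3, C6 sp3, C7 sp3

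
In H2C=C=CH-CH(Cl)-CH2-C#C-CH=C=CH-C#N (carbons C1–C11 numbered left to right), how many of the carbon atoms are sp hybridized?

5

C1: sp2
C2: sp ✓
C3: sp2
C4: sp3
C5: sp3
C6: sp ✓
C7: sp ✓
C8: sp2
C9: sp ✓
C10: sp2
C11: sp ✓
C2, C6, C7, C9, C11 → 5 sp carbons.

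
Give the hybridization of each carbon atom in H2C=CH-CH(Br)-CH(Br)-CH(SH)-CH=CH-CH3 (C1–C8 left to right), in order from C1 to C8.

C1 — 3 σ bonds, plus one π bond. Steric number 3, so sp2.
C2 — 3 σ bonds, plus one π bond. Steric number 3, so sp2.
C3 has 4 σ bonds: steric number 4 → sp3.
C4: 4 σ bonds — 4 electron domains, sp3.
C5: 4 σ bonds; 4 regions of electron density → sp3.
C6: 3 σ bonds, plus one π bond; 3 regions of electron density → sp2.
C7 (3 σ bonds, plus one π bond) has steric number 3: sp2.
C8 — 4 σ bonds. Steric number 4, so sp3.

C1 sp2, C2 sp2, C3 sp3, C4 sp3, C5 sp3, C6 sp2, C7 sp2, C8 sp3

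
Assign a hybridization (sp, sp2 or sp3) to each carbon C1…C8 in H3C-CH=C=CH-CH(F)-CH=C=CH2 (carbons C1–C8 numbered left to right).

C1 sp3, C2 sp2, C3 sp, C4 sp2, C5 sp3, C6 sp2, C7 sp, C8 sp2

C1 is sp3: 4 σ bonds, 4 electron-density regions.
C2 (3 σ bonds, plus one π bond) has steric number 3: sp2.
C3 is sp: 2 σ bonds, plus two π bonds, 2 electron-density regions.
C4: 3 σ bonds, plus one π bond — 3 electron domains, sp2.
C5: 4 σ bonds — 4 electron domains, sp3.
C6 is sp2: 3 σ bonds, plus one π bond, 3 electron-density regions.
C7 is sp: 2 σ bonds, plus two π bonds, 2 electron-density regions.
C8: 3 σ bonds, plus one π bond; 3 regions of electron density → sp2.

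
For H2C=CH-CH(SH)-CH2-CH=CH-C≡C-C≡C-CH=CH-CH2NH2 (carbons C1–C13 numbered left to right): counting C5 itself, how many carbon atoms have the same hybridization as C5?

C5 is sp2 (one π bond).
C1: sp2 ✓
C2: sp2 ✓
C3: sp3
C4: sp3
C5: sp2 ✓
C6: sp2 ✓
C7: sp
C8: sp
C9: sp
C10: sp
C11: sp2 ✓
C12: sp2 ✓
C13: sp3
6 carbons are sp2.

6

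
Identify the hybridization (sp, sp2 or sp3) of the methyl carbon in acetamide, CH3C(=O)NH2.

sp^3

The methyl carbon — 4 σ bonds. Steric number 4, so sp3.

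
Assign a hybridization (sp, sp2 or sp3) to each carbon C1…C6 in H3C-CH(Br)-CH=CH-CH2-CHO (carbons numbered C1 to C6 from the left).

C1 sp3, C2 sp3, C3 sp2, C4 sp2, C5 sp3, C6 sp2

C1: 4 σ bonds; 4 regions of electron density → sp3.
C2 carries 4 σ bonds, giving a steric number of 4, so it is sp3.
C3 carries 3 σ bonds, plus one π bond, giving a steric number of 3, so it is sp2.
C4 — 3 σ bonds, plus one π bond. Steric number 3, so sp2.
C5 carries 4 σ bonds, giving a steric number of 4, so it is sp3.
C6 has 3 σ bonds, plus one π bond: steric number 3 → sp2.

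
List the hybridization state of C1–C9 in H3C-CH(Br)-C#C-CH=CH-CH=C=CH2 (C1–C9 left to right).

C1 sp3, C2 sp3, C3 sp, C4 sp, C5 sp2, C6 sp2, C7 sp2, C8 sp, C9 sp2

C1 is sp3: 4 σ bonds, 4 electron-density regions.
C2 has 4 σ bonds: steric number 4 → sp3.
C3: 2 σ bonds, plus two π bonds; 2 regions of electron density → sp.
C4 (2 σ bonds, plus two π bonds) has steric number 2: sp.
C5: 3 σ bonds, plus one π bond; 3 regions of electron density → sp2.
C6 — 3 σ bonds, plus one π bond. Steric number 3, so sp2.
C7 — 3 σ bonds, plus one π bond. Steric number 3, so sp2.
C8 carries 2 σ bonds, plus two π bonds, giving a steric number of 2, so it is sp.
C9 (3 σ bonds, plus one π bond) has steric number 3: sp2.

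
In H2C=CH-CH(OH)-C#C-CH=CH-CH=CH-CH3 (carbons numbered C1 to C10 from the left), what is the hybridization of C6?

sp^2

C6 carries 3 σ bonds, plus one π bond, giving a steric number of 3, so it is sp2.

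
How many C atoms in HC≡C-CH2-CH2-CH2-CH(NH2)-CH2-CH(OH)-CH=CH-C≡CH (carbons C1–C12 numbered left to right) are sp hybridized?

4

C1: sp ✓
C2: sp ✓
C3: sp3
C4: sp3
C5: sp3
C6: sp3
C7: sp3
C8: sp3
C9: sp2
C10: sp2
C11: sp ✓
C12: sp ✓
C1, C2, C11, C12 → 4 sp carbons.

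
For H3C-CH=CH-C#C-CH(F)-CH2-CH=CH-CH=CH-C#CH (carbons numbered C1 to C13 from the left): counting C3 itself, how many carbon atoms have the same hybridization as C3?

C3 is sp2 (one π bond).
C1: sp3
C2: sp2 ✓
C3: sp2 ✓
C4: sp
C5: sp
C6: sp3
C7: sp3
C8: sp2 ✓
C9: sp2 ✓
C10: sp2 ✓
C11: sp2 ✓
C12: sp
C13: sp
6 carbons are sp2.

6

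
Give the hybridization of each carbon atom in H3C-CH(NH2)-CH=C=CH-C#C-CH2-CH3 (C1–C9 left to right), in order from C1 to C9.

C1: 4 σ bonds — 4 electron domains, sp3.
C2 — 4 σ bonds. Steric number 4, so sp3.
C3 is sp2: 3 σ bonds, plus one π bond, 3 electron-density regions.
C4: 2 σ bonds, plus two π bonds; 2 regions of electron density → sp.
C5: 3 σ bonds, plus one π bond; 3 regions of electron density → sp2.
C6 is sp: 2 σ bonds, plus two π bonds, 2 electron-density regions.
C7: 2 σ bonds, plus two π bonds — 2 electron domains, sp.
C8: 4 σ bonds — 4 electron domains, sp3.
C9 (4 σ bonds) has steric number 4: sp3.

C1 sp3, C2 sp3, C3 sp2, C4 sp, C5 sp2, C6 sp, C7 sp, C8 sp3, C9 sp3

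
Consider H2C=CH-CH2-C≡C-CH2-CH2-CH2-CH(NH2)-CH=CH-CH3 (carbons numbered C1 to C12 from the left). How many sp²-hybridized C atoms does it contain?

C1: sp2 ✓
C2: sp2 ✓
C3: sp3
C4: sp
C5: sp
C6: sp3
C7: sp3
C8: sp3
C9: sp3
C10: sp2 ✓
C11: sp2 ✓
C12: sp3
C1, C2, C10, C11 → 4 sp2 carbons.

4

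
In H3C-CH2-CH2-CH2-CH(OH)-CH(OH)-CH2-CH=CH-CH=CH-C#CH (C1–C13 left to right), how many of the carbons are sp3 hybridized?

C1: sp3 ✓
C2: sp3 ✓
C3: sp3 ✓
C4: sp3 ✓
C5: sp3 ✓
C6: sp3 ✓
C7: sp3 ✓
C8: sp2
C9: sp2
C10: sp2
C11: sp2
C12: sp
C13: sp
C1, C2, C3, C4, C5, C6, C7 → 7 sp3 carbons.

7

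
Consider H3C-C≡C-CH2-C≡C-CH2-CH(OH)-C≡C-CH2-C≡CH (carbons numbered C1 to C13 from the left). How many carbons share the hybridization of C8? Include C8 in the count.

5

C8 is sp3 (only σ bonds).
C1: sp3 ✓
C2: sp
C3: sp
C4: sp3 ✓
C5: sp
C6: sp
C7: sp3 ✓
C8: sp3 ✓
C9: sp
C10: sp
C11: sp3 ✓
C12: sp
C13: sp
5 carbons are sp3.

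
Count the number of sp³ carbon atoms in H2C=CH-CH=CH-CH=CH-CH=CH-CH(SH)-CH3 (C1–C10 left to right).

2

C1: sp2
C2: sp2
C3: sp2
C4: sp2
C5: sp2
C6: sp2
C7: sp2
C8: sp2
C9: sp3 ✓
C10: sp3 ✓
C9, C10 → 2 sp3 carbons.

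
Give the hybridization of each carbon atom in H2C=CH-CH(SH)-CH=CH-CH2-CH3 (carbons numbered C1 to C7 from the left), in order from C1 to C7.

C1: 3 σ bonds, plus one π bond; 3 regions of electron density → sp2.
C2 — 3 σ bonds, plus one π bond. Steric number 3, so sp2.
C3 — 4 σ bonds. Steric number 4, so sp3.
C4 (3 σ bonds, plus one π bond) has steric number 3: sp2.
C5 is sp2: 3 σ bonds, plus one π bond, 3 electron-density regions.
C6 — 4 σ bonds. Steric number 4, so sp3.
C7: 4 σ bonds — 4 electron domains, sp3.

C1 sp2, C2 sp2, C3 sp3, C4 sp2, C5 sp2, C6 sp3, C7 sp3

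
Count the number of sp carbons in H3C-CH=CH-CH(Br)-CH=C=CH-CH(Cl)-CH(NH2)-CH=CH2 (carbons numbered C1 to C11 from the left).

C1: sp3
C2: sp2
C3: sp2
C4: sp3
C5: sp2
C6: sp ✓
C7: sp2
C8: sp3
C9: sp3
C10: sp2
C11: sp2
C6 → 1 sp carbon.

1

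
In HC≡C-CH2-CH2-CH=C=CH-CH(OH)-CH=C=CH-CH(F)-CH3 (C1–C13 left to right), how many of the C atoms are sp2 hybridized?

C1: sp
C2: sp
C3: sp3
C4: sp3
C5: sp2 ✓
C6: sp
C7: sp2 ✓
C8: sp3
C9: sp2 ✓
C10: sp
C11: sp2 ✓
C12: sp3
C13: sp3
C5, C7, C9, C11 → 4 sp2 carbons.

4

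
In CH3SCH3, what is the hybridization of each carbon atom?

sp3

Each carbon atom is sp3: 4 σ bonds, 4 electron-density regions.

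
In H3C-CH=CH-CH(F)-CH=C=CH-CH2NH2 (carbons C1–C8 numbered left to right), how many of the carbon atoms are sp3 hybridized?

3

C1: sp3 ✓
C2: sp2
C3: sp2
C4: sp3 ✓
C5: sp2
C6: sp
C7: sp2
C8: sp3 ✓
C1, C4, C8 → 3 sp3 carbons.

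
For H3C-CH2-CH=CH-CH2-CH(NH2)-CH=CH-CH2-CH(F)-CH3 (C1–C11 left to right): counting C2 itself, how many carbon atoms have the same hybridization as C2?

7

C2 is sp3 (only σ bonds).
C1: sp3 ✓
C2: sp3 ✓
C3: sp2
C4: sp2
C5: sp3 ✓
C6: sp3 ✓
C7: sp2
C8: sp2
C9: sp3 ✓
C10: sp3 ✓
C11: sp3 ✓
7 carbons are sp3.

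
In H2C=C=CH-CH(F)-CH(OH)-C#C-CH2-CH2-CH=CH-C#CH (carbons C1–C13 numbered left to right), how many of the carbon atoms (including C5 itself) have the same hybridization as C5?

C5 is sp3 (only σ bonds).
C1: sp2
C2: sp
C3: sp2
C4: sp3 ✓
C5: sp3 ✓
C6: sp
C7: sp
C8: sp3 ✓
C9: sp3 ✓
C10: sp2
C11: sp2
C12: sp
C13: sp
4 carbons are sp3.

4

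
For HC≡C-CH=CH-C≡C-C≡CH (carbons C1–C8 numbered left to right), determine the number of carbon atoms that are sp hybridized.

6

C1: sp ✓
C2: sp ✓
C3: sp2
C4: sp2
C5: sp ✓
C6: sp ✓
C7: sp ✓
C8: sp ✓
C1, C2, C5, C6, C7, C8 → 6 sp carbons.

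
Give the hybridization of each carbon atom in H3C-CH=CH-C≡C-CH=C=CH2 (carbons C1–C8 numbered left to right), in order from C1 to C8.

C1: 4 σ bonds — 4 electron domains, sp3.
C2 has 3 σ bonds, plus one π bond: steric number 3 → sp2.
C3 — 3 σ bonds, plus one π bond. Steric number 3, so sp2.
C4: 2 σ bonds, plus two π bonds; 2 regions of electron density → sp.
C5 is sp: 2 σ bonds, plus two π bonds, 2 electron-density regions.
C6: 3 σ bonds, plus one π bond; 3 regions of electron density → sp2.
C7 is sp: 2 σ bonds, plus two π bonds, 2 electron-density regions.
C8 — 3 σ bonds, plus one π bond. Steric number 3, so sp2.

C1 sp3, C2 sp2, C3 sp2, C4 sp, C5 sp, C6 sp2, C7 sp, C8 sp2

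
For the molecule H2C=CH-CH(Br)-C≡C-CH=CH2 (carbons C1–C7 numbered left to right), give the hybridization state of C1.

sp2

C1 carries 3 σ bonds, plus one π bond, giving a steric number of 3, so it is sp2.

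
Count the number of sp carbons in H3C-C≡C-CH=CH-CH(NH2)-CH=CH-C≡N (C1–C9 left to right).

C1: sp3
C2: sp ✓
C3: sp ✓
C4: sp2
C5: sp2
C6: sp3
C7: sp2
C8: sp2
C9: sp ✓
C2, C3, C9 → 3 sp carbons.

3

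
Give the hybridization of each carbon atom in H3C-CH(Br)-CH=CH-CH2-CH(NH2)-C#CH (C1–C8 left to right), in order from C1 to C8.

C1 sp3, C2 sp3, C3 sp2, C4 sp2, C5 sp3, C6 sp3, C7 sp, C8 sp

C1 carries 4 σ bonds, giving a steric number of 4, so it is sp3.
C2: 4 σ bonds — 4 electron domains, sp3.
C3 — 3 σ bonds, plus one π bond. Steric number 3, so sp2.
C4 has 3 σ bonds, plus one π bond: steric number 3 → sp2.
C5 has 4 σ bonds: steric number 4 → sp3.
C6: 4 σ bonds — 4 electron domains, sp3.
C7 carries 2 σ bonds, plus two π bonds, giving a steric number of 2, so it is sp.
C8 carries 2 σ bonds, plus two π bonds, giving a steric number of 2, so it is sp.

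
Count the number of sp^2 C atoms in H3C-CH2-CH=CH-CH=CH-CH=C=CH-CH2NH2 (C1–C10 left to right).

6

C1: sp3
C2: sp3
C3: sp2 ✓
C4: sp2 ✓
C5: sp2 ✓
C6: sp2 ✓
C7: sp2 ✓
C8: sp
C9: sp2 ✓
C10: sp3
C3, C4, C5, C6, C7, C9 → 6 sp2 carbons.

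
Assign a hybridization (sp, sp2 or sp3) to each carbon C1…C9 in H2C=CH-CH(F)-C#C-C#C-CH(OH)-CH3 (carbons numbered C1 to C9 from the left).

C1 sp2, C2 sp2, C3 sp3, C4 sp, C5 sp, C6 sp, C7 sp, C8 sp3, C9 sp3

C1 carries 3 σ bonds, plus one π bond, giving a steric number of 3, so it is sp2.
C2 (3 σ bonds, plus one π bond) has steric number 3: sp2.
C3 (4 σ bonds) has steric number 4: sp3.
C4 carries 2 σ bonds, plus two π bonds, giving a steric number of 2, so it is sp.
C5: 2 σ bonds, plus two π bonds; 2 regions of electron density → sp.
C6 is sp: 2 σ bonds, plus two π bonds, 2 electron-density regions.
C7 carries 2 σ bonds, plus two π bonds, giving a steric number of 2, so it is sp.
C8 carries 4 σ bonds, giving a steric number of 4, so it is sp3.
C9 (4 σ bonds) has steric number 4: sp3.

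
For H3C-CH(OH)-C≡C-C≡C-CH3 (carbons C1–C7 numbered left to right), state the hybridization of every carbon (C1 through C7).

C1 sp3, C2 sp3, C3 sp, C4 sp, C5 sp, C6 sp, C7 sp3

C1 carries 4 σ bonds, giving a steric number of 4, so it is sp3.
C2: 4 σ bonds; 4 regions of electron density → sp3.
C3 carries 2 σ bonds, plus two π bonds, giving a steric number of 2, so it is sp.
C4 carries 2 σ bonds, plus two π bonds, giving a steric number of 2, so it is sp.
C5 (2 σ bonds, plus two π bonds) has steric number 2: sp.
C6: 2 σ bonds, plus two π bonds — 2 electron domains, sp.
C7 carries 4 σ bonds, giving a steric number of 4, so it is sp3.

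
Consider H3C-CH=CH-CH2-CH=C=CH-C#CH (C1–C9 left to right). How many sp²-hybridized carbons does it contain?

4

C1: sp3
C2: sp2 ✓
C3: sp2 ✓
C4: sp3
C5: sp2 ✓
C6: sp
C7: sp2 ✓
C8: sp
C9: sp
C2, C3, C5, C7 → 4 sp2 carbons.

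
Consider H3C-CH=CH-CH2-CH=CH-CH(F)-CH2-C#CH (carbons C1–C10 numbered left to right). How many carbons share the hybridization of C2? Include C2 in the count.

C2 is sp2 (one π bond).
C1: sp3
C2: sp2 ✓
C3: sp2 ✓
C4: sp3
C5: sp2 ✓
C6: sp2 ✓
C7: sp3
C8: sp3
C9: sp
C10: sp
4 carbons are sp2.

4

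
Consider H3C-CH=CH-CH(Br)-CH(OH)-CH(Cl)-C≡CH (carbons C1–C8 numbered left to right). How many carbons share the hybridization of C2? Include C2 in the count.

2

C2 is sp2 (one π bond).
C1: sp3
C2: sp2 ✓
C3: sp2 ✓
C4: sp3
C5: sp3
C6: sp3
C7: sp
C8: sp
2 carbons are sp2.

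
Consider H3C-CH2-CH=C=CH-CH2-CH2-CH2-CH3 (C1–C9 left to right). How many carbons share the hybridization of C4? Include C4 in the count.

C4 is sp (two π bonds).
C1: sp3
C2: sp3
C3: sp2
C4: sp ✓
C5: sp2
C6: sp3
C7: sp3
C8: sp3
C9: sp3
1 carbon is sp.

1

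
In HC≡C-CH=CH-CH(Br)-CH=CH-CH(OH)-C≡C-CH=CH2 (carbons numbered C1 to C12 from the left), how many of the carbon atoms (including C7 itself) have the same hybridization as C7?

C7 is sp2 (one π bond).
C1: sp
C2: sp
C3: sp2 ✓
C4: sp2 ✓
C5: sp3
C6: sp2 ✓
C7: sp2 ✓
C8: sp3
C9: sp
C10: sp
C11: sp2 ✓
C12: sp2 ✓
6 carbons are sp2.

6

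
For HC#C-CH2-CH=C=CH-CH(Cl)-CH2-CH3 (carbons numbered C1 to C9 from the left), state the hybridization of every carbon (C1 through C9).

C1 sp, C2 sp, C3 sp3, C4 sp2, C5 sp, C6 sp2, C7 sp3, C8 sp3, C9 sp3

C1 carries 2 σ bonds, plus two π bonds, giving a steric number of 2, so it is sp.
C2: 2 σ bonds, plus two π bonds — 2 electron domains, sp.
C3 carries 4 σ bonds, giving a steric number of 4, so it is sp3.
C4 has 3 σ bonds, plus one π bond: steric number 3 → sp2.
C5 carries 2 σ bonds, plus two π bonds, giving a steric number of 2, so it is sp.
C6 — 3 σ bonds, plus one π bond. Steric number 3, so sp2.
C7 (4 σ bonds) has steric number 4: sp3.
C8 (4 σ bonds) has steric number 4: sp3.
C9 carries 4 σ bonds, giving a steric number of 4, so it is sp3.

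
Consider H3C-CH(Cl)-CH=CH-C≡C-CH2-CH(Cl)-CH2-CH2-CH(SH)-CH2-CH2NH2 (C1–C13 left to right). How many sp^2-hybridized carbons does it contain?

2

C1: sp3
C2: sp3
C3: sp2 ✓
C4: sp2 ✓
C5: sp
C6: sp
C7: sp3
C8: sp3
C9: sp3
C10: sp3
C11: sp3
C12: sp3
C13: sp3
C3, C4 → 2 sp2 carbons.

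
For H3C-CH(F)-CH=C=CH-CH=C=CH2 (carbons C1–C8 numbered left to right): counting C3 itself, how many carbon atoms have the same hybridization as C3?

C3 is sp2 (one π bond).
C1: sp3
C2: sp3
C3: sp2 ✓
C4: sp
C5: sp2 ✓
C6: sp2 ✓
C7: sp
C8: sp2 ✓
4 carbons are sp2.

4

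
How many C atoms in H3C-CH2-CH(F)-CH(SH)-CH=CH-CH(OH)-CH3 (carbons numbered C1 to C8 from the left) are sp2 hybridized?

2

C1: sp3
C2: sp3
C3: sp3
C4: sp3
C5: sp2 ✓
C6: sp2 ✓
C7: sp3
C8: sp3
C5, C6 → 2 sp2 carbons.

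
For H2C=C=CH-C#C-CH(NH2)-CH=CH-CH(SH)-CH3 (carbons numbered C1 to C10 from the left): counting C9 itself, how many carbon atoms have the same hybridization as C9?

3

C9 is sp3 (only σ bonds).
C1: sp2
C2: sp
C3: sp2
C4: sp
C5: sp
C6: sp3 ✓
C7: sp2
C8: sp2
C9: sp3 ✓
C10: sp3 ✓
3 carbons are sp3.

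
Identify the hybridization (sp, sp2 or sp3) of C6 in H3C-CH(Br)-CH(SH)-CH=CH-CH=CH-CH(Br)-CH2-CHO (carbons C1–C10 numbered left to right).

sp²

C6 has 3 σ bonds, plus one π bond: steric number 3 → sp2.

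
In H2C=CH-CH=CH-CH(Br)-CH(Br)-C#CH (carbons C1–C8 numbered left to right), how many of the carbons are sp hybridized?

2

C1: sp2
C2: sp2
C3: sp2
C4: sp2
C5: sp3
C6: sp3
C7: sp ✓
C8: sp ✓
C7, C8 → 2 sp carbons.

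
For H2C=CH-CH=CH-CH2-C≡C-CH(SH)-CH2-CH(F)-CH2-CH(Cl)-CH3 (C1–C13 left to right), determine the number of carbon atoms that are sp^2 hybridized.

C1: sp2 ✓
C2: sp2 ✓
C3: sp2 ✓
C4: sp2 ✓
C5: sp3
C6: sp
C7: sp
C8: sp3
C9: sp3
C10: sp3
C11: sp3
C12: sp3
C13: sp3
C1, C2, C3, C4 → 4 sp2 carbons.

4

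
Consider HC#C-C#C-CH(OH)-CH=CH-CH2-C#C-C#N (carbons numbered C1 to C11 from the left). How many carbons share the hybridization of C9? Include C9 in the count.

7

C9 is sp (two π bonds).
C1: sp ✓
C2: sp ✓
C3: sp ✓
C4: sp ✓
C5: sp3
C6: sp2
C7: sp2
C8: sp3
C9: sp ✓
C10: sp ✓
C11: sp ✓
7 carbons are sp.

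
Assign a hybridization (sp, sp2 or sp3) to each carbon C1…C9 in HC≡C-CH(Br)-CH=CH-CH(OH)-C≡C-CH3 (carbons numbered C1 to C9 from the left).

C1 sp, C2 sp, C3 sp3, C4 sp2, C5 sp2, C6 sp3, C7 sp, C8 sp, C9 sp3

C1: 2 σ bonds, plus two π bonds — 2 electron domains, sp.
C2 has 2 σ bonds, plus two π bonds: steric number 2 → sp.
C3 — 4 σ bonds. Steric number 4, so sp3.
C4 carries 3 σ bonds, plus one π bond, giving a steric number of 3, so it is sp2.
C5: 3 σ bonds, plus one π bond — 3 electron domains, sp2.
C6 is sp3: 4 σ bonds, 4 electron-density regions.
C7: 2 σ bonds, plus two π bonds; 2 regions of electron density → sp.
C8: 2 σ bonds, plus two π bonds — 2 electron domains, sp.
C9 — 4 σ bonds. Steric number 4, so sp3.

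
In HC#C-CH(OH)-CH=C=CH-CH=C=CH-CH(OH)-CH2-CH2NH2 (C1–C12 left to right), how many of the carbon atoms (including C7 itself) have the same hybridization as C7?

4

C7 is sp2 (one π bond).
C1: sp
C2: sp
C3: sp3
C4: sp2 ✓
C5: sp
C6: sp2 ✓
C7: sp2 ✓
C8: sp
C9: sp2 ✓
C10: sp3
C11: sp3
C12: sp3
4 carbons are sp2.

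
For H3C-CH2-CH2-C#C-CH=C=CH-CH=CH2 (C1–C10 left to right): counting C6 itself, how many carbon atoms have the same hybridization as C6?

C6 is sp2 (one π bond).
C1: sp3
C2: sp3
C3: sp3
C4: sp
C5: sp
C6: sp2 ✓
C7: sp
C8: sp2 ✓
C9: sp2 ✓
C10: sp2 ✓
4 carbons are sp2.

4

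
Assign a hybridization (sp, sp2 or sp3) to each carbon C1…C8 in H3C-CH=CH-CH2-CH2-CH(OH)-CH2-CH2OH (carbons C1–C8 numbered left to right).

C1 sp3, C2 sp2, C3 sp2, C4 sp3, C5 sp3, C6 sp3, C7 sp3, C8 sp3

C1: 4 σ bonds — 4 electron domains, sp3.
C2 has 3 σ bonds, plus one π bond: steric number 3 → sp2.
C3 — 3 σ bonds, plus one π bond. Steric number 3, so sp2.
C4: 4 σ bonds — 4 electron domains, sp3.
C5 carries 4 σ bonds, giving a steric number of 4, so it is sp3.
C6 (4 σ bonds) has steric number 4: sp3.
C7: 4 σ bonds — 4 electron domains, sp3.
C8 has 4 σ bonds: steric number 4 → sp3.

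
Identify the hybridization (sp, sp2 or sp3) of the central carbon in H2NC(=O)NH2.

The central carbon — 3 σ bonds, plus one π bond. Steric number 3, so sp2.

sp²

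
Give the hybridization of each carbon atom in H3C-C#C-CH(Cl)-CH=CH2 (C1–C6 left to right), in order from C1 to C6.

C1: 4 σ bonds; 4 regions of electron density → sp3.
C2: 2 σ bonds, plus two π bonds; 2 regions of electron density → sp.
C3: 2 σ bonds, plus two π bonds — 2 electron domains, sp.
C4 — 4 σ bonds. Steric number 4, so sp3.
C5 carries 3 σ bonds, plus one π bond, giving a steric number of 3, so it is sp2.
C6 (3 σ bonds, plus one π bond) has steric number 3: sp2.

C1 sp3, C2 sp, C3 sp, C4 sp3, C5 sp2, C6 sp2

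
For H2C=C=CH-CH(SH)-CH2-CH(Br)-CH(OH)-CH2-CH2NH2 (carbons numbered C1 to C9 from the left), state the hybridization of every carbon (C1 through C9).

C1 has 3 σ bonds, plus one π bond: steric number 3 → sp2.
C2 (2 σ bonds, plus two π bonds) has steric number 2: sp.
C3 has 3 σ bonds, plus one π bond: steric number 3 → sp2.
C4 has 4 σ bonds: steric number 4 → sp3.
C5 — 4 σ bonds. Steric number 4, so sp3.
C6 — 4 σ bonds. Steric number 4, so sp3.
C7 is sp3: 4 σ bonds, 4 electron-density regions.
C8 — 4 σ bonds. Steric number 4, so sp3.
C9 (4 σ bonds) has steric number 4: sp3.

C1 sp2, C2 sp, C3 sp2, C4 sp3, C5 sp3, C6 sp3, C7 sp3, C8 sp3, C9 sp3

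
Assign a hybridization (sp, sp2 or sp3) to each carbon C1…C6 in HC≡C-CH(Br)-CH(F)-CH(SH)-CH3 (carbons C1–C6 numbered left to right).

C1 — 2 σ bonds, plus two π bonds. Steric number 2, so sp.
C2 has 2 σ bonds, plus two π bonds: steric number 2 → sp.
C3: 4 σ bonds; 4 regions of electron density → sp3.
C4 (4 σ bonds) has steric number 4: sp3.
C5 is sp3: 4 σ bonds, 4 electron-density regions.
C6: 4 σ bonds — 4 electron domains, sp3.

C1 sp, C2 sp, C3 sp3, C4 sp3, C5 sp3, C6 sp3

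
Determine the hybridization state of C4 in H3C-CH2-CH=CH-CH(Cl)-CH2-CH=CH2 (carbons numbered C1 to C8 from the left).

sp2

C4 is sp2: 3 σ bonds, plus one π bond, 3 electron-density regions.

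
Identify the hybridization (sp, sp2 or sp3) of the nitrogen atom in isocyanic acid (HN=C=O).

sp^2

The nitrogen atom: 2 σ bonds and 1 lone pair, plus one π bond; 3 regions of electron density → sp2.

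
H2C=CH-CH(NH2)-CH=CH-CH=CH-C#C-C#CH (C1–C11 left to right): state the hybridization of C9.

C9 — 2 σ bonds, plus two π bonds. Steric number 2, so sp.

sp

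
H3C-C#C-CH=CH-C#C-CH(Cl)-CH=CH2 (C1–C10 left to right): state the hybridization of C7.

C7 — 2 σ bonds, plus two π bonds. Steric number 2, so sp.

sp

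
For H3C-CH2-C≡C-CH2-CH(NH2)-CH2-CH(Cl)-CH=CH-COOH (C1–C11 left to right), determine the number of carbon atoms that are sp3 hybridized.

C1: sp3 ✓
C2: sp3 ✓
C3: sp
C4: sp
C5: sp3 ✓
C6: sp3 ✓
C7: sp3 ✓
C8: sp3 ✓
C9: sp2
C10: sp2
C11: sp2
C1, C2, C5, C6, C7, C8 → 6 sp3 carbons.

6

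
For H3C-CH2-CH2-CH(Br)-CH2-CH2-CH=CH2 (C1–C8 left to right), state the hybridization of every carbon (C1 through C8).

C1 (4 σ bonds) has steric number 4: sp3.
C2: 4 σ bonds — 4 electron domains, sp3.
C3 has 4 σ bonds: steric number 4 → sp3.
C4: 4 σ bonds — 4 electron domains, sp3.
C5 — 4 σ bonds. Steric number 4, so sp3.
C6 has 4 σ bonds: steric number 4 → sp3.
C7: 3 σ bonds, plus one π bond — 3 electron domains, sp2.
C8 has 3 σ bonds, plus one π bond: steric number 3 → sp2.

C1 sp3, C2 sp3, C3 sp3, C4 sp3, C5 sp3, C6 sp3, C7 sp2, C8 sp2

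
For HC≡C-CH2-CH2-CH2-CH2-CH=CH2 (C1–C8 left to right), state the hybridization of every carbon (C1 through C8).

C1: 2 σ bonds, plus two π bonds — 2 electron domains, sp.
C2: 2 σ bonds, plus two π bonds; 2 regions of electron density → sp.
C3 (4 σ bonds) has steric number 4: sp3.
C4 — 4 σ bonds. Steric number 4, so sp3.
C5: 4 σ bonds — 4 electron domains, sp3.
C6 carries 4 σ bonds, giving a steric number of 4, so it is sp3.
C7 carries 3 σ bonds, plus one π bond, giving a steric number of 3, so it is sp2.
C8 carries 3 σ bonds, plus one π bond, giving a steric number of 3, so it is sp2.

C1 sp, C2 sp, C3 sp3, C4 sp3, C5 sp3, C6 sp3, C7 sp2, C8 sp2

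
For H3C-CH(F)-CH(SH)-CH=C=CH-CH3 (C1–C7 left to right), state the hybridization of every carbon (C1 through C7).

C1 is sp3: 4 σ bonds, 4 electron-density regions.
C2 has 4 σ bonds: steric number 4 → sp3.
C3 is sp3: 4 σ bonds, 4 electron-density regions.
C4 has 3 σ bonds, plus one π bond: steric number 3 → sp2.
C5 carries 2 σ bonds, plus two π bonds, giving a steric number of 2, so it is sp.
C6 carries 3 σ bonds, plus one π bond, giving a steric number of 3, so it is sp2.
C7 is sp3: 4 σ bonds, 4 electron-density regions.

C1 sp3, C2 sp3, C3 sp3, C4 sp2, C5 sp, C6 sp2, C7 sp3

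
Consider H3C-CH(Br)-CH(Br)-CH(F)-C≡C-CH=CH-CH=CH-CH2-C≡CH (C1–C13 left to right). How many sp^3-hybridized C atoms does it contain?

C1: sp3 ✓
C2: sp3 ✓
C3: sp3 ✓
C4: sp3 ✓
C5: sp
C6: sp
C7: sp2
C8: sp2
C9: sp2
C10: sp2
C11: sp3 ✓
C12: sp
C13: sp
C1, C2, C3, C4, C11 → 5 sp3 carbons.

5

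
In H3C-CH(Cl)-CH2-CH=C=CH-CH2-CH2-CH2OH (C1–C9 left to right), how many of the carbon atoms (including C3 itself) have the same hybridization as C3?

6

C3 is sp3 (only σ bonds).
C1: sp3 ✓
C2: sp3 ✓
C3: sp3 ✓
C4: sp2
C5: sp
C6: sp2
C7: sp3 ✓
C8: sp3 ✓
C9: sp3 ✓
6 carbons are sp3.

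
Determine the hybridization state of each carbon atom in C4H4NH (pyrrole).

Each carbon atom has 3 σ bonds, plus one π bond: steric number 3 → sp2.

sp^2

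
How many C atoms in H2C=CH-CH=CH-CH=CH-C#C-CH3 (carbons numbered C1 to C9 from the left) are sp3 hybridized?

C1: sp2
C2: sp2
C3: sp2
C4: sp2
C5: sp2
C6: sp2
C7: sp
C8: sp
C9: sp3 ✓
C9 → 1 sp3 carbon.

1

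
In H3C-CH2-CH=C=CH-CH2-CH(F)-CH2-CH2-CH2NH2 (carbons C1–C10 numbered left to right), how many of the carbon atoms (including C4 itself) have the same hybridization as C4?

C4 is sp (two π bonds).
C1: sp3
C2: sp3
C3: sp2
C4: sp ✓
C5: sp2
C6: sp3
C7: sp3
C8: sp3
C9: sp3
C10: sp3
1 carbon is sp.

1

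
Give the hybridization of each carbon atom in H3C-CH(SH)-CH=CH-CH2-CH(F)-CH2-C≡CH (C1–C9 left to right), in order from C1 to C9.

C1: 4 σ bonds; 4 regions of electron density → sp3.
C2 is sp3: 4 σ bonds, 4 electron-density regions.
C3 carries 3 σ bonds, plus one π bond, giving a steric number of 3, so it is sp2.
C4 carries 3 σ bonds, plus one π bond, giving a steric number of 3, so it is sp2.
C5 is sp3: 4 σ bonds, 4 electron-density regions.
C6 has 4 σ bonds: steric number 4 → sp3.
C7: 4 σ bonds; 4 regions of electron density → sp3.
C8: 2 σ bonds, plus two π bonds; 2 regions of electron density → sp.
C9: 2 σ bonds, plus two π bonds — 2 electron domains, sp.

C1 sp3, C2 sp3, C3 sp2, C4 sp2, C5 sp3, C6 sp3, C7 sp3, C8 sp, C9 sp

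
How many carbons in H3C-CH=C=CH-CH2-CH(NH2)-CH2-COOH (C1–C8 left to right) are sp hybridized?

1

C1: sp3
C2: sp2
C3: sp ✓
C4: sp2
C5: sp3
C6: sp3
C7: sp3
C8: sp2
C3 → 1 sp carbon.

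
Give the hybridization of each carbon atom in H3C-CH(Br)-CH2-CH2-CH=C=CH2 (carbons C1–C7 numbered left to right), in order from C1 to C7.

C1 sp3, C2 sp3, C3 sp3, C4 sp3, C5 sp2, C6 sp, C7 sp2

C1: 4 σ bonds; 4 regions of electron density → sp3.
C2 is sp3: 4 σ bonds, 4 electron-density regions.
C3 carries 4 σ bonds, giving a steric number of 4, so it is sp3.
C4 carries 4 σ bonds, giving a steric number of 4, so it is sp3.
C5: 3 σ bonds, plus one π bond; 3 regions of electron density → sp2.
C6 carries 2 σ bonds, plus two π bonds, giving a steric number of 2, so it is sp.
C7 — 3 σ bonds, plus one π bond. Steric number 3, so sp2.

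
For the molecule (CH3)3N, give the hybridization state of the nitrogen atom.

The nitrogen atom carries 3 σ bonds and 1 lone pair, giving a steric number of 4, so it is sp3.

sp3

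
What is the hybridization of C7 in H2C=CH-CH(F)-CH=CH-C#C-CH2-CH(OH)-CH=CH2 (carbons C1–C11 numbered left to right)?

sp

C7 is sp: 2 σ bonds, plus two π bonds, 2 electron-density regions.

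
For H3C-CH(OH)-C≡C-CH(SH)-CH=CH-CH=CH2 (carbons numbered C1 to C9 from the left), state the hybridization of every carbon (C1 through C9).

C1 has 4 σ bonds: steric number 4 → sp3.
C2 is sp3: 4 σ bonds, 4 electron-density regions.
C3 is sp: 2 σ bonds, plus two π bonds, 2 electron-density regions.
C4: 2 σ bonds, plus two π bonds — 2 electron domains, sp.
C5 is sp3: 4 σ bonds, 4 electron-density regions.
C6 (3 σ bonds, plus one π bond) has steric number 3: sp2.
C7 has 3 σ bonds, plus one π bond: steric number 3 → sp2.
C8: 3 σ bonds, plus one π bond — 3 electron domains, sp2.
C9 carries 3 σ bonds, plus one π bond, giving a steric number of 3, so it is sp2.

C1 sp3, C2 sp3, C3 sp, C4 sp, C5 sp3, C6 sp2, C7 sp2, C8 sp2, C9 sp2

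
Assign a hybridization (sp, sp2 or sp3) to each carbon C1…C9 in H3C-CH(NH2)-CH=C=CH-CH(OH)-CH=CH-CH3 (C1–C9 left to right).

C1 — 4 σ bonds. Steric number 4, so sp3.
C2: 4 σ bonds; 4 regions of electron density → sp3.
C3 carries 3 σ bonds, plus one π bond, giving a steric number of 3, so it is sp2.
C4: 2 σ bonds, plus two π bonds — 2 electron domains, sp.
C5 is sp2: 3 σ bonds, plus one π bond, 3 electron-density regions.
C6: 4 σ bonds; 4 regions of electron density → sp3.
C7 is sp2: 3 σ bonds, plus one π bond, 3 electron-density regions.
C8 has 3 σ bonds, plus one π bond: steric number 3 → sp2.
C9 — 4 σ bonds. Steric number 4, so sp3.

C1 sp3, C2 sp3, C3 sp2, C4 sp, C5 sp2, C6 sp3, C7 sp2, C8 sp2, C9 sp3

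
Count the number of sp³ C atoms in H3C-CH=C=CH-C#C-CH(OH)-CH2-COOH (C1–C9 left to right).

C1: sp3 ✓
C2: sp2
C3: sp
C4: sp2
C5: sp
C6: sp
C7: sp3 ✓
C8: sp3 ✓
C9: sp2
C1, C7, C8 → 3 sp3 carbons.

3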